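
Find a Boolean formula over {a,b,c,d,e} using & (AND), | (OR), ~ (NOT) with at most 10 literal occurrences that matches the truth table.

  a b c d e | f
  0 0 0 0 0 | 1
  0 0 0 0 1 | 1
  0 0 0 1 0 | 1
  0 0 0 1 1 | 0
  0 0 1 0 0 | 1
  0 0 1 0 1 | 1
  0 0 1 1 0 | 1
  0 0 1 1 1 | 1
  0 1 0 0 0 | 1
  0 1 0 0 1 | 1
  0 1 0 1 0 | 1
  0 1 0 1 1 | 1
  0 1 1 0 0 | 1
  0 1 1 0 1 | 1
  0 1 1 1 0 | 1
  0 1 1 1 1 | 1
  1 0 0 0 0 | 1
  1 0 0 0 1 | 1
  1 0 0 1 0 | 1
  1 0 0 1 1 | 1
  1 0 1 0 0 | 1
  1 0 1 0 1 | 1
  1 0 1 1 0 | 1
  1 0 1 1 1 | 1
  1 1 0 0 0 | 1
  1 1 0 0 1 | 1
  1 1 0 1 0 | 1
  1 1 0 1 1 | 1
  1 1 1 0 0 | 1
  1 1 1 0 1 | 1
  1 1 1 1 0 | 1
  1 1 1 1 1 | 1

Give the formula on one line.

  (a & b) = 00000000000000000000000011111111
  ~d = 11001100110011001100110011001100
  ((a & b) | ~d) = 11001100110011001100110011111111
  ~e = 10101010101010101010101010101010
  (b | ~e) = 10101010111111111010101011111111
  (d & (b | ~e)) = 00100010001100110010001000110011
  (a | (d & (b | ~e))) = 00100010001100111111111111111111
  (((a & b) | ~d) | (a | (d & (b | ~e)))) = 11101110111111111111111111111111
  (a | c) = 00001111000011111111111111111111
  ((((a & b) | ~d) | (a | (d & (b | ~e)))) | (a | c)) = 11101111111111111111111111111111

((((a & b) | ~d) | (a | (d & (b | ~e)))) | (a | c))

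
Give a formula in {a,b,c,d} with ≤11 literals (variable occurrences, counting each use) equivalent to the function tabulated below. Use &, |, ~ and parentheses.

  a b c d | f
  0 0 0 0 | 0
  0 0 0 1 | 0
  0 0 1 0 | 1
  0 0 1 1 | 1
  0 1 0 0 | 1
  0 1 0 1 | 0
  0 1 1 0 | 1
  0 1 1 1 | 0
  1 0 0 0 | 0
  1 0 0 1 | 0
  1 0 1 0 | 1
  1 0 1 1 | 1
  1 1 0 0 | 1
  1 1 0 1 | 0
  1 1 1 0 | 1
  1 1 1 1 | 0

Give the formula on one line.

(((~d & ((~d & c) | (~c & b))) & (d | b)) | (c & ~b))

  ~d = 1010101010101010
  (~d & c) = 0010001000100010
  ~c = 1100110011001100
  (~c & b) = 0000110000001100
  ((~d & c) | (~c & b)) = 0010111000101110
  (~d & ((~d & c) | (~c & b))) = 0010101000101010
  (d | b) = 0101111101011111
  ((~d & ((~d & c) | (~c & b))) & (d | b)) = 0000101000001010
  ~b = 1111000011110000
  (c & ~b) = 0011000000110000
  (((~d & ((~d & c) | (~c & b))) & (d | b)) | (c & ~b)) = 0011101000111010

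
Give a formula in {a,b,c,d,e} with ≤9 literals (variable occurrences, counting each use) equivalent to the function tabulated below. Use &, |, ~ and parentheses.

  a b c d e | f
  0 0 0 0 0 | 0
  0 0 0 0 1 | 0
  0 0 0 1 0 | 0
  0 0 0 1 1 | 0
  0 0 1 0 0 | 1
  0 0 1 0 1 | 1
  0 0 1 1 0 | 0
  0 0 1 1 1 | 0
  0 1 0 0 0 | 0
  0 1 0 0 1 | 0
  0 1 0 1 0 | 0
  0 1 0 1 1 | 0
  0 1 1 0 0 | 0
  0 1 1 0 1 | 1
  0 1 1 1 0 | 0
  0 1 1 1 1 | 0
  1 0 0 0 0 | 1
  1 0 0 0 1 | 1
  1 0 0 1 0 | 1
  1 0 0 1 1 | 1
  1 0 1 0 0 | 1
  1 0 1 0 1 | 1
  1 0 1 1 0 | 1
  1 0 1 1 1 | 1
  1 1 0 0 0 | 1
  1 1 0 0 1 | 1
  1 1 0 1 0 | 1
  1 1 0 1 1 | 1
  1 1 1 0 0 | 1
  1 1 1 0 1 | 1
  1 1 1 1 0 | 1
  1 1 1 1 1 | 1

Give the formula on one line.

(a | ((~d & (~a & c)) & (e | (~b & ~a))))

  ~d = 11001100110011001100110011001100
  ~a = 11111111111111110000000000000000
  (~a & c) = 00001111000011110000000000000000
  (~d & (~a & c)) = 00001100000011000000000000000000
  ~b = 11111111000000001111111100000000
  (~b & ~a) = 11111111000000000000000000000000
  (e | (~b & ~a)) = 11111111010101010101010101010101
  ((~d & (~a & c)) & (e | (~b & ~a))) = 00001100000001000000000000000000
  (a | ((~d & (~a & c)) & (e | (~b & ~a)))) = 00001100000001001111111111111111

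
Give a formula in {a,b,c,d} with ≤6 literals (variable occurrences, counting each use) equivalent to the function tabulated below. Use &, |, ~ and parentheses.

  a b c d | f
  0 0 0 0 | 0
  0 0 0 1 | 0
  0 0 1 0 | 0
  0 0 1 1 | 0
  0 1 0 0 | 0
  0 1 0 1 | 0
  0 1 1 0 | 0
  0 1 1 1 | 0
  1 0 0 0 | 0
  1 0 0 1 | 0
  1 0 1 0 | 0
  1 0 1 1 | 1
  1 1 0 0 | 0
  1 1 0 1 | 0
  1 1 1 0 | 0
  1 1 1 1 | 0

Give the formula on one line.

((c & ~b) & ((d & a) | b))

  ~b = 1111000011110000
  (c & ~b) = 0011000000110000
  (d & a) = 0000000001010101
  ((d & a) | b) = 0000111101011111
  ((c & ~b) & ((d & a) | b)) = 0000000000010000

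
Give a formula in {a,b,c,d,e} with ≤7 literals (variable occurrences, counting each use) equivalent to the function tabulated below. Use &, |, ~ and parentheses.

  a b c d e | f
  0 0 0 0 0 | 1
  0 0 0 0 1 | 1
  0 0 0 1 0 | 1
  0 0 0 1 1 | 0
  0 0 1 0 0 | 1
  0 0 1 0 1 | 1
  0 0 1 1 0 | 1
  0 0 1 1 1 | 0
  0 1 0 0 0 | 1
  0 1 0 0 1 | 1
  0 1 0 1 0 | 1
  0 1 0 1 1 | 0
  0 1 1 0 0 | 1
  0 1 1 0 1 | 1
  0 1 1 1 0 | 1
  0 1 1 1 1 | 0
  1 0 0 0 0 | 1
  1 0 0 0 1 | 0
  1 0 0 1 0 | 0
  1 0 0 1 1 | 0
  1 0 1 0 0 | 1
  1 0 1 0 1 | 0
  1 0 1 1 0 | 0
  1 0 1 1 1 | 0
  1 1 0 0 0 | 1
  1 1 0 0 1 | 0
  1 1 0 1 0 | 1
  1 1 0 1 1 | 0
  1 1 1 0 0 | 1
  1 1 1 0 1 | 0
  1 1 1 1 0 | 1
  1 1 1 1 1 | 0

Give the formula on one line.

  ~e = 10101010101010101010101010101010
  ~d = 11001100110011001100110011001100
  (~d | b) = 11001100111111111100110011111111
  (~e & (~d | b)) = 10001000101010101000100010101010
  ~a = 11111111111111110000000000000000
  ((~e & (~d | b)) | ~a) = 11111111111111111000100010101010
  (~e | ~d) = 11101110111011101110111011101110
  (((~e & (~d | b)) | ~a) & (~e | ~d)) = 11101110111011101000100010101010

(((~e & (~d | b)) | ~a) & (~e | ~d))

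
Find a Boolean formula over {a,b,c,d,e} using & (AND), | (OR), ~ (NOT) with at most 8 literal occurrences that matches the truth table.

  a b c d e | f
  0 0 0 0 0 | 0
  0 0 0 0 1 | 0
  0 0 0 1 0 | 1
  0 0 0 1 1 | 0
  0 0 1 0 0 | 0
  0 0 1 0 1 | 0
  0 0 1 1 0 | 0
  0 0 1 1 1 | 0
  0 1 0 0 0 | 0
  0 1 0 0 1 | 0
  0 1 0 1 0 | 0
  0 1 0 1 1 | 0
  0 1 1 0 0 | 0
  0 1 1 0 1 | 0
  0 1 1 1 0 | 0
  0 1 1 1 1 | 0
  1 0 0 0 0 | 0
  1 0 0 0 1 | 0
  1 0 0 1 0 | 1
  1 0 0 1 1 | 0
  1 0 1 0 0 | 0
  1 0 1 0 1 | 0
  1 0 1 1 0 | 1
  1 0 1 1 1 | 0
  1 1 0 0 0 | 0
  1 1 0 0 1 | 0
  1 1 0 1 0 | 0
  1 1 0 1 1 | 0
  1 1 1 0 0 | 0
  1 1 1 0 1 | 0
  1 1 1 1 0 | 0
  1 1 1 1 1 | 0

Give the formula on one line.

((~b & ~e) & ((d | (e & b)) & (a | ~c)))

  ~b = 11111111000000001111111100000000
  ~e = 10101010101010101010101010101010
  (~b & ~e) = 10101010000000001010101000000000
  (e & b) = 00000000010101010000000001010101
  (d | (e & b)) = 00110011011101110011001101110111
  ~c = 11110000111100001111000011110000
  (a | ~c) = 11110000111100001111111111111111
  ((d | (e & b)) & (a | ~c)) = 00110000011100000011001101110111
  ((~b & ~e) & ((d | (e & b)) & (a | ~c))) = 00100000000000000010001000000000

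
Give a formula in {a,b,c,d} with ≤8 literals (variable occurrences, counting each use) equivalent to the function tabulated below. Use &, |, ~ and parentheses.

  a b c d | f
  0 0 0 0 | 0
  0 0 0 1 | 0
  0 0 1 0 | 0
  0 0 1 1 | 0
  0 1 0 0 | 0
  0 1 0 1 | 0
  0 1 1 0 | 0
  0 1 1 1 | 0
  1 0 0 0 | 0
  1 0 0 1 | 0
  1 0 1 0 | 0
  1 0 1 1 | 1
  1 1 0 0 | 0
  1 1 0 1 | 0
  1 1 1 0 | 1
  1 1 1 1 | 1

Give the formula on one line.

  ~b = 1111000011110000
  (d & ~b) = 0101000001010000
  ((d & ~b) | c) = 0111001101110011
  (a & ((d & ~b) | c)) = 0000000001110011
  (c & d) = 0001000100010001
  ((c & d) | b) = 0001111100011111
  ((a & ((d & ~b) | c)) & ((c & d) | b)) = 0000000000010011

((a & ((d & ~b) | c)) & ((c & d) | b))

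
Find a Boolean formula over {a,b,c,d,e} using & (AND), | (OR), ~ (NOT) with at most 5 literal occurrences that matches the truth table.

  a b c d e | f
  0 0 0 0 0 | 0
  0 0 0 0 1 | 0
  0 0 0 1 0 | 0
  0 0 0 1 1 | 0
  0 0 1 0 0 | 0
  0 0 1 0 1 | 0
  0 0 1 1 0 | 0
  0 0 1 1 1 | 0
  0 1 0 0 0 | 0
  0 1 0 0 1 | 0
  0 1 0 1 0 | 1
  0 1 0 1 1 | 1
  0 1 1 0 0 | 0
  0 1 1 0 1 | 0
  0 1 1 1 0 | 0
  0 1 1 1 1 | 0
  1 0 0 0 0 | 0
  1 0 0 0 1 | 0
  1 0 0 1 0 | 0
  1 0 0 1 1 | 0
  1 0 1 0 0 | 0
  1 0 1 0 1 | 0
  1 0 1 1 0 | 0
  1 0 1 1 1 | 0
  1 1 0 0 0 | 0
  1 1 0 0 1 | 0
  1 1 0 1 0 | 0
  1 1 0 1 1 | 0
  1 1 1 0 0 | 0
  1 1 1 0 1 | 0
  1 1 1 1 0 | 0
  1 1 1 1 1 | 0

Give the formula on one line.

((~c & b) & (d & ~a))

  ~c = 11110000111100001111000011110000
  (~c & b) = 00000000111100000000000011110000
  ~a = 11111111111111110000000000000000
  (d & ~a) = 00110011001100110000000000000000
  ((~c & b) & (d & ~a)) = 00000000001100000000000000000000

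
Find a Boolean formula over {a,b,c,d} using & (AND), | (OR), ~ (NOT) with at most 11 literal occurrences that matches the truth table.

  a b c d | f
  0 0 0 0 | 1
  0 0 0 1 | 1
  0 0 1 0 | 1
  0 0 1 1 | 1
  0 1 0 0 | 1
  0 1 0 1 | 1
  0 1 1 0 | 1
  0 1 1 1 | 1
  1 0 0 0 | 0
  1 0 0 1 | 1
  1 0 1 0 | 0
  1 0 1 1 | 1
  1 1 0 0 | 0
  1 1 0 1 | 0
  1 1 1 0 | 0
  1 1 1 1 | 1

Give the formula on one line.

  ~b = 1111000011110000
  (d | c) = 0111011101110111
  (~b & (d | c)) = 0111000001110000
  (c | (~b & (d | c))) = 0111001101110011
  ~a = 1111111100000000
  (d | ~a) = 1111111101010101
  ((c | (~b & (d | c))) & (d | ~a)) = 0111001101010001
  (((c | (~b & (d | c))) & (d | ~a)) & d) = 0101000101010001
  ((((c | (~b & (d | c))) & (d | ~a)) & d) | ~a) = 1111111101010001

((((c | (~b & (d | c))) & (d | ~a)) & d) | ~a)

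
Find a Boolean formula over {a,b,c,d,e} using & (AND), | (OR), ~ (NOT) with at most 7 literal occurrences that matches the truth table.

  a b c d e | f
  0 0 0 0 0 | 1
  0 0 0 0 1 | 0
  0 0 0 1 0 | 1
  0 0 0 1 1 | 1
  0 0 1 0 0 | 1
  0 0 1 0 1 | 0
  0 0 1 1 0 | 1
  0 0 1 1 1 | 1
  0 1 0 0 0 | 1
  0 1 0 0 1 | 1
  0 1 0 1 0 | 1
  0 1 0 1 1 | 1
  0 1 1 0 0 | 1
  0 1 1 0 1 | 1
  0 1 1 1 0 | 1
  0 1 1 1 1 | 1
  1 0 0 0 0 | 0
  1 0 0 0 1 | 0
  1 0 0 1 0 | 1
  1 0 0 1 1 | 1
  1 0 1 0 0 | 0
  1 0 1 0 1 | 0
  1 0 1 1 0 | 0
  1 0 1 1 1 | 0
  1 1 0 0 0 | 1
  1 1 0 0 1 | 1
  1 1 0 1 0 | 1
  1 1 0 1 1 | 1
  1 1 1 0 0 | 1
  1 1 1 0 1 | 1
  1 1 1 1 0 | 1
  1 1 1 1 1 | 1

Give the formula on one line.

(b | (((~a | ~c) & d) | (~a & (~d & ~e))))

  ~a = 11111111111111110000000000000000
  ~c = 11110000111100001111000011110000
  (~a | ~c) = 11111111111111111111000011110000
  ((~a | ~c) & d) = 00110011001100110011000000110000
  ~d = 11001100110011001100110011001100
  ~e = 10101010101010101010101010101010
  (~d & ~e) = 10001000100010001000100010001000
  (~a & (~d & ~e)) = 10001000100010000000000000000000
  (((~a | ~c) & d) | (~a & (~d & ~e))) = 10111011101110110011000000110000
  (b | (((~a | ~c) & d) | (~a & (~d & ~e)))) = 10111011111111110011000011111111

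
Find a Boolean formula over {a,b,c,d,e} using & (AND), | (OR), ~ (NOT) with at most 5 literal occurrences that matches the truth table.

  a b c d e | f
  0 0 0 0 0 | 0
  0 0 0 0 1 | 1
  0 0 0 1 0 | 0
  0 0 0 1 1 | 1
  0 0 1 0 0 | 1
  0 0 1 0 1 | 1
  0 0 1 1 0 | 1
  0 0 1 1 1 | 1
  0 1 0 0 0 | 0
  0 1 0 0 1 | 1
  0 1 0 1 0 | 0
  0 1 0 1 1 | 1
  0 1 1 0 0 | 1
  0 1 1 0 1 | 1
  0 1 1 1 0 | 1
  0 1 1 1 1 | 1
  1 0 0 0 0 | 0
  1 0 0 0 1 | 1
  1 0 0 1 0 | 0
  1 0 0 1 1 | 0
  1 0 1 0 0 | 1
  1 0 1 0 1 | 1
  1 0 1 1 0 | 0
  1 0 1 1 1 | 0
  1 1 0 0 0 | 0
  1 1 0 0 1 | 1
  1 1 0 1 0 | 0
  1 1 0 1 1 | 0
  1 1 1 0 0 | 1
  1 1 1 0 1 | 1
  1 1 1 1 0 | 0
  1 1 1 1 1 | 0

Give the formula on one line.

((~d | ~a) & (c | e))

  ~d = 11001100110011001100110011001100
  ~a = 11111111111111110000000000000000
  (~d | ~a) = 11111111111111111100110011001100
  (c | e) = 01011111010111110101111101011111
  ((~d | ~a) & (c | e)) = 01011111010111110100110001001100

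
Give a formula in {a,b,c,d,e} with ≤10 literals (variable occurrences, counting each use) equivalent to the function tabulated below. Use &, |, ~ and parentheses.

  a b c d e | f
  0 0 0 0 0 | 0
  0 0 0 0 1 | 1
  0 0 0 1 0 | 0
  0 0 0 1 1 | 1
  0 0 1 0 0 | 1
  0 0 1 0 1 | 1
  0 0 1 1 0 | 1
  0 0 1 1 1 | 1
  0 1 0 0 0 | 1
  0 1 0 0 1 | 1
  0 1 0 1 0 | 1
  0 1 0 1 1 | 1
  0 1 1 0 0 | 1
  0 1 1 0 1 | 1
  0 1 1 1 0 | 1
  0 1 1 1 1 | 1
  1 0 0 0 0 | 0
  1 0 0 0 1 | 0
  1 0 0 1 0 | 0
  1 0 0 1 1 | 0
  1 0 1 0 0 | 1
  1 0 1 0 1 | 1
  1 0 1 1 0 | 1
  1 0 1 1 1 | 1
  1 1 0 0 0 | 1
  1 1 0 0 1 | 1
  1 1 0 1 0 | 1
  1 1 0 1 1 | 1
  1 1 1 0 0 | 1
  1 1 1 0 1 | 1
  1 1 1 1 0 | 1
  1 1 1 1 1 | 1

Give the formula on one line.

  ~b = 11111111000000001111111100000000
  ~a = 11111111111111110000000000000000
  (e & ~a) = 01010101010101010000000000000000
  (c | (e & ~a)) = 01011111010111110000111100001111
  (~b & (c | (e & ~a))) = 01011111000000000000111100000000
  (c | (~b & (c | (e & ~a)))) = 01011111000011110000111100001111
  (a & b) = 00000000000000000000000011111111
  ~c = 11110000111100001111000011110000
  (~c & b) = 00000000111100000000000011110000
  ((a & b) | (~c & b)) = 00000000111100000000000011111111
  ((c | (~b & (c | (e & ~a)))) | ((a & b) | (~c & b))) = 01011111111111110000111111111111

((c | (~b & (c | (e & ~a)))) | ((a & b) | (~c & b)))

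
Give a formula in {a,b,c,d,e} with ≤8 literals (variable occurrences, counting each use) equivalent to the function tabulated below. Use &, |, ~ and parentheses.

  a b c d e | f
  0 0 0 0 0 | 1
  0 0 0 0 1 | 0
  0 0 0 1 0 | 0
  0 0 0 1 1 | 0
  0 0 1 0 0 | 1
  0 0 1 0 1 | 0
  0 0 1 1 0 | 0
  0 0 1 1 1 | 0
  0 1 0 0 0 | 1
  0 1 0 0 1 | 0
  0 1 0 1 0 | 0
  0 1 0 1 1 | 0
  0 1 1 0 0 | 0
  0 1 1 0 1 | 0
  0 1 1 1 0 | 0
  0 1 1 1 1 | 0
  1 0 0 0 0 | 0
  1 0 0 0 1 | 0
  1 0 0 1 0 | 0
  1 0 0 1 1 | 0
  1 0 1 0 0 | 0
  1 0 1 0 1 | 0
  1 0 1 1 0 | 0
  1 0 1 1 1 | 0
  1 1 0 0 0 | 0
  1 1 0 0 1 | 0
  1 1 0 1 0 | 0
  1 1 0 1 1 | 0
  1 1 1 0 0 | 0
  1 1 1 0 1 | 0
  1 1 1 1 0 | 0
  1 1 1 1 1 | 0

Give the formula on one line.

  ~b = 11111111000000001111111100000000
  ~c = 11110000111100001111000011110000
  (~b | ~c) = 11111111111100001111111111110000
  (a | (~b | ~c)) = 11111111111100001111111111111111
  ~e = 10101010101010101010101010101010
  (d | ~e) = 10111011101110111011101110111011
  ~d = 11001100110011001100110011001100
  ((d | ~e) & ~d) = 10001000100010001000100010001000
  ((a | (~b | ~c)) & ((d | ~e) & ~d)) = 10001000100000001000100010001000
  ~a = 11111111111111110000000000000000
  (((a | (~b | ~c)) & ((d | ~e) & ~d)) & ~a) = 10001000100000000000000000000000

(((a | (~b | ~c)) & ((d | ~e) & ~d)) & ~a)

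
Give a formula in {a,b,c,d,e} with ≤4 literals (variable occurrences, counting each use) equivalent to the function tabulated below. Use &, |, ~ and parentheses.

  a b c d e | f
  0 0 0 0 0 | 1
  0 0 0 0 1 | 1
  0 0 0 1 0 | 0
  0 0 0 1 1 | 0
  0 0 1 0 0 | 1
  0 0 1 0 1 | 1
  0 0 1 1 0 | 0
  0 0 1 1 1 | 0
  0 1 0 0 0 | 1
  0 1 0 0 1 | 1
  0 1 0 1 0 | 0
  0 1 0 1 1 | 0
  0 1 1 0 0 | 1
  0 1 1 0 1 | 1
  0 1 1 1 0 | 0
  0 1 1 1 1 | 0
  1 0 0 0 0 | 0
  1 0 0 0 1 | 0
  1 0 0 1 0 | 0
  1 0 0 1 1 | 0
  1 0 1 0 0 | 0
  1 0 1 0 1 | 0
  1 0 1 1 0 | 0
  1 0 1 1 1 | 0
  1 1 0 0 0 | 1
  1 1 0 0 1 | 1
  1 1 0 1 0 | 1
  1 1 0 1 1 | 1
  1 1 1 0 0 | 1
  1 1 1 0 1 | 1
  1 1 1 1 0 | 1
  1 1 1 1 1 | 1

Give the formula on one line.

((b & a) | (~a & ~d))

  (b & a) = 00000000000000000000000011111111
  ~a = 11111111111111110000000000000000
  ~d = 11001100110011001100110011001100
  (~a & ~d) = 11001100110011000000000000000000
  ((b & a) | (~a & ~d)) = 11001100110011000000000011111111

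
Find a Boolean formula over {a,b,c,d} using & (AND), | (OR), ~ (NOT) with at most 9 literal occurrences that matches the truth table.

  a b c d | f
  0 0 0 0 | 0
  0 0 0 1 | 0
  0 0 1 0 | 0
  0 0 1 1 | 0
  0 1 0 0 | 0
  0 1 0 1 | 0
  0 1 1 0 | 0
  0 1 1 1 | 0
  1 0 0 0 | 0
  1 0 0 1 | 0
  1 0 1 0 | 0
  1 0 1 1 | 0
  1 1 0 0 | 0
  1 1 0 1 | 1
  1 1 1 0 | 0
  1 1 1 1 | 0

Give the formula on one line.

  ~c = 1100110011001100
  (a | ~c) = 1100110011111111
  (c & (a | ~c)) = 0000000000110011
  (b & a) = 0000000000001111
  ((c & (a | ~c)) | (b & a)) = 0000000000111111
  (((c & (a | ~c)) | (b & a)) & ~c) = 0000000000001100
  ((((c & (a | ~c)) | (b & a)) & ~c) & d) = 0000000000000100

((((c & (a | ~c)) | (b & a)) & ~c) & d)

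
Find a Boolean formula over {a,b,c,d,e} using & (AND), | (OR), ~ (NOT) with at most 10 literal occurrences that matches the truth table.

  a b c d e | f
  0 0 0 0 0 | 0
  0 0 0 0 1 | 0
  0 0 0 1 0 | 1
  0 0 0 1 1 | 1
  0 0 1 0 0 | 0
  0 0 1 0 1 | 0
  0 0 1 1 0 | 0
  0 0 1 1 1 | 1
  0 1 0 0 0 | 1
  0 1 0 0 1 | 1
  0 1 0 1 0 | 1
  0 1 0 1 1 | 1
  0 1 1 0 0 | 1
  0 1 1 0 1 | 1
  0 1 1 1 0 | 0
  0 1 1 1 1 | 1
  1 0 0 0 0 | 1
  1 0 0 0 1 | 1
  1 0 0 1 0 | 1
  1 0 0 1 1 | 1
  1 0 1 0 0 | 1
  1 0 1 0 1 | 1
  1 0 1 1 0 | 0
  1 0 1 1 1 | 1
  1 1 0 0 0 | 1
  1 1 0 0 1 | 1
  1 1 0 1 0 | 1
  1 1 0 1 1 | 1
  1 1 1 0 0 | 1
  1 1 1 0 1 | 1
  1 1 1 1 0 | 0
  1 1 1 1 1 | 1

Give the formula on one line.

  ~d = 11001100110011001100110011001100
  (~d & b) = 00000000110011000000000011001100
  ~c = 11110000111100001111000011110000
  (~c | e) = 11110101111101011111010111110101
  ((~c | e) | ~d) = 11111101111111011111110111111101
  (~c & b) = 00000000111100000000000011110000
  (a | (~c & b)) = 00000000111100001111111111111111
  (d | (a | (~c & b))) = 00110011111100111111111111111111
  (((~c | e) | ~d) & (d | (a | (~c & b)))) = 00110001111100011111110111111101
  ((~d & b) | (((~c | e) | ~d) & (d | (a | (~c & b))))) = 00110001111111011111110111111101

((~d & b) | (((~c | e) | ~d) & (d | (a | (~c & b)))))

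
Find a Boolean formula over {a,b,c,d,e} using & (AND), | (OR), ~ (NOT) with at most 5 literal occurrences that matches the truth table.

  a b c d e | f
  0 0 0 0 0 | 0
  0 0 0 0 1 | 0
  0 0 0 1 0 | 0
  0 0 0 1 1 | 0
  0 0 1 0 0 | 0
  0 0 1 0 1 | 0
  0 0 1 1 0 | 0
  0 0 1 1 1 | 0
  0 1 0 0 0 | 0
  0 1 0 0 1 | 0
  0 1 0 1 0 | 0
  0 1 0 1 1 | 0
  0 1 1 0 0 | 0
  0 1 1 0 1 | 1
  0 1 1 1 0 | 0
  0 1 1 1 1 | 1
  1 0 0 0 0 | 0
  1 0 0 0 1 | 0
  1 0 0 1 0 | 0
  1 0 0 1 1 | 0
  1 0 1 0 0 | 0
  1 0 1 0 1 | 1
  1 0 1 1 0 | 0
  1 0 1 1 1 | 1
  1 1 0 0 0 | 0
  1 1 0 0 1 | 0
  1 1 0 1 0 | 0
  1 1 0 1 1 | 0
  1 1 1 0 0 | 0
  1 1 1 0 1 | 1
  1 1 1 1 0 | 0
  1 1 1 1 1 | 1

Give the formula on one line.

  (a | b) = 00000000111111111111111111111111
  ((a | b) & c) = 00000000000011110000111100001111
  (e & ((a | b) & c)) = 00000000000001010000010100000101

(e & ((a | b) & c))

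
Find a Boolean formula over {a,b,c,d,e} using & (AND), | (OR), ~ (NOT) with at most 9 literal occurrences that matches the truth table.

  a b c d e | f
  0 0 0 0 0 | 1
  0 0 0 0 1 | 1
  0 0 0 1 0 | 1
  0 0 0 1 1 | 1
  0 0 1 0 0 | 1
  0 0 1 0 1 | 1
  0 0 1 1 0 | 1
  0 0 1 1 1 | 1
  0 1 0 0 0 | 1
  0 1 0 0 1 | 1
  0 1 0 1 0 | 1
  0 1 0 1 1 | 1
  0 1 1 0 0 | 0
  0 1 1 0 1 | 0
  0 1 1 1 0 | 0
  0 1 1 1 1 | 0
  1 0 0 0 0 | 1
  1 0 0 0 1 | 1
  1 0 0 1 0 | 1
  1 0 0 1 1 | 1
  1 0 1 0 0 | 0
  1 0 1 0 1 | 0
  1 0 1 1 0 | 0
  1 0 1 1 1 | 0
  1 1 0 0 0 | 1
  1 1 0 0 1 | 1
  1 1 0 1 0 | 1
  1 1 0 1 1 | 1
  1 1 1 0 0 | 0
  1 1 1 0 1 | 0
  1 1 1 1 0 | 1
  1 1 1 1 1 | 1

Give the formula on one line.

(((d & a) & b) | (~c | (~a & (c & ~b))))

  (d & a) = 00000000000000000011001100110011
  ((d & a) & b) = 00000000000000000000000000110011
  ~c = 11110000111100001111000011110000
  ~a = 11111111111111110000000000000000
  ~b = 11111111000000001111111100000000
  (c & ~b) = 00001111000000000000111100000000
  (~a & (c & ~b)) = 00001111000000000000000000000000
  (~c | (~a & (c & ~b))) = 11111111111100001111000011110000
  (((d & a) & b) | (~c | (~a & (c & ~b)))) = 11111111111100001111000011110011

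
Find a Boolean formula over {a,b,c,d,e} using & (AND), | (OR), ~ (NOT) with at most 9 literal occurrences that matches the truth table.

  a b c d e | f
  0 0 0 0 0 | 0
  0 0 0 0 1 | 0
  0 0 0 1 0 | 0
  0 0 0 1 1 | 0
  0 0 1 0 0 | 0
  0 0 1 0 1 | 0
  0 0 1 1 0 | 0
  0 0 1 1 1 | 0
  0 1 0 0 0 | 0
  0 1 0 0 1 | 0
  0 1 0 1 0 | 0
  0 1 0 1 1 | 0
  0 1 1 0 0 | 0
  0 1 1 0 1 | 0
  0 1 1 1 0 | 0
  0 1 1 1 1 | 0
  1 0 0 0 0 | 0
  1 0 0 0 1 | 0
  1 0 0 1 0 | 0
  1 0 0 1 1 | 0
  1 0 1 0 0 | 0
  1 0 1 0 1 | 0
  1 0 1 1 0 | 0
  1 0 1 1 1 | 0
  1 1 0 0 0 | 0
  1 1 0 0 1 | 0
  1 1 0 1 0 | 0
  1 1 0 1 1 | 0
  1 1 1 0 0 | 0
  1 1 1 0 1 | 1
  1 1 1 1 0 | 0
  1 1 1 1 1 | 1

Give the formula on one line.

  (a & c) = 00000000000000000000111100001111
  ~c = 11110000111100001111000011110000
  (~c | e) = 11110101111101011111010111110101
  (b & (~c | e)) = 00000000111101010000000011110101
  ((b & (~c | e)) & e) = 00000000010101010000000001010101
  ((a & c) & ((b & (~c | e)) & e)) = 00000000000000000000000000000101

((a & c) & ((b & (~c | e)) & e))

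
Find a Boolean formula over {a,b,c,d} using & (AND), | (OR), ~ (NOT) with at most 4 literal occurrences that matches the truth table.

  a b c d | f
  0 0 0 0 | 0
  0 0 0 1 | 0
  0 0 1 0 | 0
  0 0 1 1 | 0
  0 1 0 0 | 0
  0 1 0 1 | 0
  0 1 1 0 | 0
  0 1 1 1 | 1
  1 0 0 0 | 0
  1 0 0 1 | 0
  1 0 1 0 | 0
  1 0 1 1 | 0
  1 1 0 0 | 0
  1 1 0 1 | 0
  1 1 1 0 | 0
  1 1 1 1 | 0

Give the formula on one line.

  ~a = 1111111100000000
  (b & d) = 0000010100000101
  (~a & (b & d)) = 0000010100000000
  (c & (~a & (b & d))) = 0000000100000000

(c & (~a & (b & d)))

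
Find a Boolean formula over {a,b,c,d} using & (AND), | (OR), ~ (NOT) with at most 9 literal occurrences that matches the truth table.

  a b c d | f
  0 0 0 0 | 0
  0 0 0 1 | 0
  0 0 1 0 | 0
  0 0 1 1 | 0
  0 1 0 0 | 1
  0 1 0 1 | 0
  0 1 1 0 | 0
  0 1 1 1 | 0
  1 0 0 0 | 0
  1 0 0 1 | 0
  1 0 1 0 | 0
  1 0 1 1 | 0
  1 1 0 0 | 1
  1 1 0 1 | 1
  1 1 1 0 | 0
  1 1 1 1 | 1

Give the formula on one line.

  ~c = 1100110011001100
  (d | ~c) = 1101110111011101
  ((d | ~c) & b) = 0000110100001101
  ~b = 1111000011110000
  (~c & ~b) = 1100000011000000
  (((d | ~c) & b) | (~c & ~b)) = 1100110111001101
  ~d = 1010101010101010
  (a | ~d) = 1010101011111111
  ((a | ~d) & b) = 0000101000001111
  ((((d | ~c) & b) | (~c & ~b)) & ((a | ~d) & b)) = 0000100000001101

((((d | ~c) & b) | (~c & ~b)) & ((a | ~d) & b))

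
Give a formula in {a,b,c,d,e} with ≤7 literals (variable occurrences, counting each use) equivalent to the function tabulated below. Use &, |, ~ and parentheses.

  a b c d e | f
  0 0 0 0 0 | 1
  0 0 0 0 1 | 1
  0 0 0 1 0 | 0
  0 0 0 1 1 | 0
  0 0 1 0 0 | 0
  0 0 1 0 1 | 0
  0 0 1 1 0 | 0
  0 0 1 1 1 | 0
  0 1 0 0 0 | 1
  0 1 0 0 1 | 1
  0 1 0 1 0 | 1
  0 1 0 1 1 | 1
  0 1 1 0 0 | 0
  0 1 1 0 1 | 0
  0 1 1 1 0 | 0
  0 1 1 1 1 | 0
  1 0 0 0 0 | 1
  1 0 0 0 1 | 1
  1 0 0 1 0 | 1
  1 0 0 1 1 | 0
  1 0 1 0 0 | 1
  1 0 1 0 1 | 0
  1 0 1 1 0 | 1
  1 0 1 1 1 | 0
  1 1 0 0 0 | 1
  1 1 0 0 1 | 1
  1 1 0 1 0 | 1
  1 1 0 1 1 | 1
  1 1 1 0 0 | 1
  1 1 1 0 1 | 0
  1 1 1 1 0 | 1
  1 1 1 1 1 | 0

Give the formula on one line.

  ~d = 11001100110011001100110011001100
  (~d | b) = 11001100111111111100110011111111
  ~c = 11110000111100001111000011110000
  ((~d | b) & ~c) = 11000000111100001100000011110000
  ~e = 10101010101010101010101010101010
  (~e & a) = 00000000000000001010101010101010
  (((~d | b) & ~c) | (~e & a)) = 11000000111100001110101011111010

(((~d | b) & ~c) | (~e & a))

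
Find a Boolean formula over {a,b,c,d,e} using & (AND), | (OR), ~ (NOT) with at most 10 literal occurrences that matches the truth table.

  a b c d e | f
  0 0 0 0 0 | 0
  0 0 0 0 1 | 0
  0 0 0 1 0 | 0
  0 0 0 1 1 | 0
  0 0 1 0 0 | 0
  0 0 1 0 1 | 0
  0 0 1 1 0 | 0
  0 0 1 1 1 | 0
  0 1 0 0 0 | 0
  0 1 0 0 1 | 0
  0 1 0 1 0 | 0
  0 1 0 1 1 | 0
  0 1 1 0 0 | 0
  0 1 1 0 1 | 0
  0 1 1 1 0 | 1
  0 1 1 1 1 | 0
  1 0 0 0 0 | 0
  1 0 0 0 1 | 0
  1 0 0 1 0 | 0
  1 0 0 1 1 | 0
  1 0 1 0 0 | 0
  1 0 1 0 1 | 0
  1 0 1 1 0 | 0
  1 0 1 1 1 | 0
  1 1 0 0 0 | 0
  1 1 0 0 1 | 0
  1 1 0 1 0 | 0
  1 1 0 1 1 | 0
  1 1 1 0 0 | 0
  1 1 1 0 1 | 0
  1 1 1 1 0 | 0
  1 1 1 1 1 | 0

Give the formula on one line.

  ~a = 11111111111111110000000000000000
  (b & c) = 00000000000011110000000000001111
  ~c = 11110000111100001111000011110000
  ~d = 11001100110011001100110011001100
  (~c | ~d) = 11111100111111001111110011111100
  ~e = 10101010101010101010101010101010
  ((~c | ~d) | ~e) = 11111110111111101111111011111110
  (d & ((~c | ~d) | ~e)) = 00110010001100100011001000110010
  ((b & c) & (d & ((~c | ~d) | ~e))) = 00000000000000100000000000000010
  (~a & ((b & c) & (d & ((~c | ~d) | ~e)))) = 00000000000000100000000000000000

(~a & ((b & c) & (d & ((~c | ~d) | ~e))))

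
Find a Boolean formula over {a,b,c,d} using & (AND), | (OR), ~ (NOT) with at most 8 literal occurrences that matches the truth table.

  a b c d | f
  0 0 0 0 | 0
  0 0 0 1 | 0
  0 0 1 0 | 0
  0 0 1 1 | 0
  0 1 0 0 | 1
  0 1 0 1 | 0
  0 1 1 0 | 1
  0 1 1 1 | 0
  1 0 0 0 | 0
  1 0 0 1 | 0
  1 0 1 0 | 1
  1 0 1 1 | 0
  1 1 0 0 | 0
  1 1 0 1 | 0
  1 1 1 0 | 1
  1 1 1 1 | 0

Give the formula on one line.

  ~d = 1010101010101010
  (~d & c) = 0010001000100010
  (d | (~d & c)) = 0111011101110111
  ~a = 1111111100000000
  ((d | (~d & c)) | ~a) = 1111111101110111
  (a | b) = 0000111111111111
  (~d & (a | b)) = 0000101010101010
  (((d | (~d & c)) | ~a) & (~d & (a | b))) = 0000101000100010

(((d | (~d & c)) | ~a) & (~d & (a | b)))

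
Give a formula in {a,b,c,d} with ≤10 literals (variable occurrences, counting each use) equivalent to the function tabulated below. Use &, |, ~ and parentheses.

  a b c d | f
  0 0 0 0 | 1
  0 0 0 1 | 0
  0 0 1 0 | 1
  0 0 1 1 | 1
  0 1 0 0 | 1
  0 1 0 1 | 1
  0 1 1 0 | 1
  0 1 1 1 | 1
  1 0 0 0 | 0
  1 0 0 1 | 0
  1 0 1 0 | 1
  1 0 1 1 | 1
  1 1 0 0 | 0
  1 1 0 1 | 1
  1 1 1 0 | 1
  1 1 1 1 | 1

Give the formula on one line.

  ~a = 1111111100000000
  ~d = 1010101010101010
  (~a & ~d) = 1010101000000000
  ~c = 1100110011001100
  (d & ~c) = 0100010001000100
  (b | c) = 0011111100111111
  ((b | c) | ~d) = 1011111110111111
  ((d & ~c) & ((b | c) | ~d)) = 0000010000000100
  (((d & ~c) & ((b | c) | ~d)) | c) = 0011011100110111
  ((~a & ~d) | (((d & ~c) & ((b | c) | ~d)) | c)) = 1011111100110111

((~a & ~d) | (((d & ~c) & ((b | c) | ~d)) | c))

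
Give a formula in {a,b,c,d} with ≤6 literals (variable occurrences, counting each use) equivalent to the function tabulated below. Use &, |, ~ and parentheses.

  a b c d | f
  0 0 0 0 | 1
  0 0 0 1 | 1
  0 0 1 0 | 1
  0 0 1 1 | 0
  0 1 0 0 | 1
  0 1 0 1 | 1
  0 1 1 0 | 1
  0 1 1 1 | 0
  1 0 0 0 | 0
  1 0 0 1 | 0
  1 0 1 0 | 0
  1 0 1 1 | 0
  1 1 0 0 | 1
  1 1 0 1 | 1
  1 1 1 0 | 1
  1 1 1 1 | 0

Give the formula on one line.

  ~c = 1100110011001100
  ~d = 1010101010101010
  (~c | ~d) = 1110111011101110
  ~a = 1111111100000000
  (~a | b) = 1111111100001111
  ((~c | ~d) & (~a | b)) = 1110111000001110

((~c | ~d) & (~a | b))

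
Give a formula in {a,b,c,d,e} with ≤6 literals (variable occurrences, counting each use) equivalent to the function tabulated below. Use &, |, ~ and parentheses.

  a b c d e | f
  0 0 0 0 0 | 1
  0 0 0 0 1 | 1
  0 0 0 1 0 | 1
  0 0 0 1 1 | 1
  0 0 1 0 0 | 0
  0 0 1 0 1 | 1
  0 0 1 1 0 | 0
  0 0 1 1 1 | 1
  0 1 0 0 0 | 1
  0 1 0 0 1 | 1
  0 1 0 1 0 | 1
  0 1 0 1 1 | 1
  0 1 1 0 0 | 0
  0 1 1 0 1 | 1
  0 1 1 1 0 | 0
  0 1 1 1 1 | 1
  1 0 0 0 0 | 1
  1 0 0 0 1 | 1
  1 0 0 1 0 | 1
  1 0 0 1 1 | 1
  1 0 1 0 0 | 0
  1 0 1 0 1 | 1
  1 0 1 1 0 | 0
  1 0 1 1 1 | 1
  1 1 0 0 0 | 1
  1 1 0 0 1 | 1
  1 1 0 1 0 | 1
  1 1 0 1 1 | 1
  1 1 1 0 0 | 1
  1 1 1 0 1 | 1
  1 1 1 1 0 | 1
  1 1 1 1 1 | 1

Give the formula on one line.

((~c | e) | (a & (b & c)))

  ~c = 11110000111100001111000011110000
  (~c | e) = 11110101111101011111010111110101
  (b & c) = 00000000000011110000000000001111
  (a & (b & c)) = 00000000000000000000000000001111
  ((~c | e) | (a & (b & c))) = 11110101111101011111010111111111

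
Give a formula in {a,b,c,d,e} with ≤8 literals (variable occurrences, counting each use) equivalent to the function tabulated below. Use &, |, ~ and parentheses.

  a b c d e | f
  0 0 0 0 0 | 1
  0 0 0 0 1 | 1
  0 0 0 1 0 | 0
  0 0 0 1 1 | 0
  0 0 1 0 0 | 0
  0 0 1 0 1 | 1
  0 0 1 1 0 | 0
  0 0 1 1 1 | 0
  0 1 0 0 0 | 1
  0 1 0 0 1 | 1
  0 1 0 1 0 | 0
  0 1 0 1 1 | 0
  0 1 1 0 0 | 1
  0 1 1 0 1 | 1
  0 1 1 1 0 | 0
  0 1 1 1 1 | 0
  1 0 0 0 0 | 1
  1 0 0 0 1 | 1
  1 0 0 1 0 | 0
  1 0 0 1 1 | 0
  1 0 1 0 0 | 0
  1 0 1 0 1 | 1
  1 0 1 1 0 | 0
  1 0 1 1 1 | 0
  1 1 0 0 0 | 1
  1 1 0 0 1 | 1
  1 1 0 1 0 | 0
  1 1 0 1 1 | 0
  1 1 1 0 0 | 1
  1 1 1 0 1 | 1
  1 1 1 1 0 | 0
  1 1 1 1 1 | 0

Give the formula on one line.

  ~d = 11001100110011001100110011001100
  (b & ~d) = 00000000110011000000000011001100
  ~c = 11110000111100001111000011110000
  ~b = 11111111000000001111111100000000
  (~d | ~b) = 11111111110011001111111111001100
  (e | ~c) = 11110101111101011111010111110101
  ((~d | ~b) & (e | ~c)) = 11110101110001001111010111000100
  (~c | ((~d | ~b) & (e | ~c))) = 11110101111101001111010111110100
  ((~c | ((~d | ~b) & (e | ~c))) & ~d) = 11000100110001001100010011000100
  ((b & ~d) | ((~c | ((~d | ~b) & (e | ~c))) & ~d)) = 11000100110011001100010011001100

((b & ~d) | ((~c | ((~d | ~b) & (e | ~c))) & ~d))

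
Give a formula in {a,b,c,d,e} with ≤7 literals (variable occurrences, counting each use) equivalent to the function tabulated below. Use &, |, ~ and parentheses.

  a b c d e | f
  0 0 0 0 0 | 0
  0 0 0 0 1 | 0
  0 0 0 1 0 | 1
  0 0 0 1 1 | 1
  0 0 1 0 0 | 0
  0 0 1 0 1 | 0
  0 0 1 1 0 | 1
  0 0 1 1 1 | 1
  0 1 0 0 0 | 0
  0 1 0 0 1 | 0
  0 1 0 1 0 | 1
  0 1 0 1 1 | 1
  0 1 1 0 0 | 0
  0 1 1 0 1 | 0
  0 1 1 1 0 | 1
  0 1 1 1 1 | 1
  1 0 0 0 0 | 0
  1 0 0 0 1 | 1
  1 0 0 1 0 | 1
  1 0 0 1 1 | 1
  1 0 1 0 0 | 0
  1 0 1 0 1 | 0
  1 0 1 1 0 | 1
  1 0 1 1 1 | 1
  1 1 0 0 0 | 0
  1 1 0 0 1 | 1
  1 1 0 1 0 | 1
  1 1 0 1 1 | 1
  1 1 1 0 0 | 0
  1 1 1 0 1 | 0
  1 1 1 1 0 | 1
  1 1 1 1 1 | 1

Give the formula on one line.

(d | (a & (e & ~c)))

  ~c = 11110000111100001111000011110000
  (e & ~c) = 01010000010100000101000001010000
  (a & (e & ~c)) = 00000000000000000101000001010000
  (d | (a & (e & ~c))) = 00110011001100110111001101110011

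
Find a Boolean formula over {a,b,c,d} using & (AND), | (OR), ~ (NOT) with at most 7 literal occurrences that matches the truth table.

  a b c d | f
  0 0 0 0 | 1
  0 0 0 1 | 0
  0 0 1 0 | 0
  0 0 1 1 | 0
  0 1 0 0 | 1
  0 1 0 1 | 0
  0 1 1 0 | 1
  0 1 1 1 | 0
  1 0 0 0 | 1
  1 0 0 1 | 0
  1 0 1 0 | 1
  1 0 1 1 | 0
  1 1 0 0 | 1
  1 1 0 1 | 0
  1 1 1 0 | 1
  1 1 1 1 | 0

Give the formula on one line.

((~c | (((~d | c) | b) & (a | b))) & ~d)

  ~c = 1100110011001100
  ~d = 1010101010101010
  (~d | c) = 1011101110111011
  ((~d | c) | b) = 1011111110111111
  (a | b) = 0000111111111111
  (((~d | c) | b) & (a | b)) = 0000111110111111
  (~c | (((~d | c) | b) & (a | b))) = 1100111111111111
  ((~c | (((~d | c) | b) & (a | b))) & ~d) = 1000101010101010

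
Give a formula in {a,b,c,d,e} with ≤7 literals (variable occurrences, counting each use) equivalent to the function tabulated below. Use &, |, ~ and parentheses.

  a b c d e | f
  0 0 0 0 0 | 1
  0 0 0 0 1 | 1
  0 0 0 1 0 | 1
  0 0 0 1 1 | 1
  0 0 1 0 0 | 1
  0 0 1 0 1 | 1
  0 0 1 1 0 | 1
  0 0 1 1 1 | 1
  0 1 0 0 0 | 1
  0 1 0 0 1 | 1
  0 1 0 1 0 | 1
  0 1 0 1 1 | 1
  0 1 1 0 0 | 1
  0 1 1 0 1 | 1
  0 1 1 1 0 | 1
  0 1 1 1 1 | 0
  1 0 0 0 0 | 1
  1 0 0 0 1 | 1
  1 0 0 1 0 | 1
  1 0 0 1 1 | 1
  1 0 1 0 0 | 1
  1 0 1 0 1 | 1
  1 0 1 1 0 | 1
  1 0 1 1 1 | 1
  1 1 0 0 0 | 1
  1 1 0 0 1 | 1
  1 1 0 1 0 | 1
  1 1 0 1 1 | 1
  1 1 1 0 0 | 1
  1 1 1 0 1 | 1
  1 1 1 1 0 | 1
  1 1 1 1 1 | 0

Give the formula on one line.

  ~e = 10101010101010101010101010101010
  ~c = 11110000111100001111000011110000
  (a & ~c) = 00000000000000001111000011110000
  ~b = 11111111000000001111111100000000
  ((a & ~c) | ~b) = 11111111000000001111111111110000
  (~e | ((a & ~c) | ~b)) = 11111111101010101111111111111010
  ~d = 11001100110011001100110011001100
  (~d | ~c) = 11111100111111001111110011111100
  ((~e | ((a & ~c) | ~b)) | (~d | ~c)) = 11111111111111101111111111111110

((~e | ((a & ~c) | ~b)) | (~d | ~c))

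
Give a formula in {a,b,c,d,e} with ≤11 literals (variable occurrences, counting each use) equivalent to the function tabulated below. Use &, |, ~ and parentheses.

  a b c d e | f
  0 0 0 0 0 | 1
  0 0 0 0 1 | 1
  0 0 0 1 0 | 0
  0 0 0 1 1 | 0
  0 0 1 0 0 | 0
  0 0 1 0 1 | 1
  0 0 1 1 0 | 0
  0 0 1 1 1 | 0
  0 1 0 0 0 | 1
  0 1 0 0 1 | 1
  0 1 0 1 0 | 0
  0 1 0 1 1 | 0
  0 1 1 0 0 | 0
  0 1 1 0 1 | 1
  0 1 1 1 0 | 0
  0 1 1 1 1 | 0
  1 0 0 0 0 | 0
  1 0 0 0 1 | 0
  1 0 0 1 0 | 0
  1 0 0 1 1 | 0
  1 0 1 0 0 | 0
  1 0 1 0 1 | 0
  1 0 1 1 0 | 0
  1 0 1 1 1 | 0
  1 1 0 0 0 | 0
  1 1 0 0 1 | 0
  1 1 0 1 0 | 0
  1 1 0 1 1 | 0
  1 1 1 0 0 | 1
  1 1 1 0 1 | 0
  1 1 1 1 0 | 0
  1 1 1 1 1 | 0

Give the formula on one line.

  ~d = 11001100110011001100110011001100
  (b & c) = 00000000000011110000000000001111
  ~e = 10101010101010101010101010101010
  ((b & c) & ~e) = 00000000000010100000000000001010
  ~a = 11111111111111110000000000000000
  (d | ~a) = 11111111111111110011001100110011
  (((b & c) & ~e) | (d | ~a)) = 11111111111111110011001100111011
  ~c = 11110000111100001111000011110000
  (e | ~c) = 11110101111101011111010111110101
  ((e | ~c) | a) = 11110101111101011111111111111111
  ((((b & c) & ~e) | (d | ~a)) & ((e | ~c) | a)) = 11110101111101010011001100111011
  (~d & ((((b & c) & ~e) | (d | ~a)) & ((e | ~c) | a))) = 11000100110001000000000000001000

(~d & ((((b & c) & ~e) | (d | ~a)) & ((e | ~c) | a)))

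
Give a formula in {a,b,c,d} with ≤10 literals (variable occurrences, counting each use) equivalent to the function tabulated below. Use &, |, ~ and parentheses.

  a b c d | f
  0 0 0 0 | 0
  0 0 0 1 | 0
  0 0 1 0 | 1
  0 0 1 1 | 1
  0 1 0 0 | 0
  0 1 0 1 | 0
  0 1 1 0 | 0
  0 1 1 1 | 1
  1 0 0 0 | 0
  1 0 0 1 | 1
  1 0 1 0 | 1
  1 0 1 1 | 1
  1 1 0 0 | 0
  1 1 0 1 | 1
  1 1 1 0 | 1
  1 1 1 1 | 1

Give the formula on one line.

  (a & c) = 0000000000110011
  (a & d) = 0000000001010101
  ((a & c) | (a & d)) = 0000000001110111
  ~c = 1100110011001100
  (~c | b) = 1100111111001111
  (((a & c) | (a & d)) & (~c | b)) = 0000000001000111
  ~b = 1111000011110000
  (d | ~b) = 1111010111110101
  ((d | ~b) & c) = 0011000100110001
  ((((a & c) | (a & d)) & (~c | b)) | ((d | ~b) & c)) = 0011000101110111

((((a & c) | (a & d)) & (~c | b)) | ((d | ~b) & c))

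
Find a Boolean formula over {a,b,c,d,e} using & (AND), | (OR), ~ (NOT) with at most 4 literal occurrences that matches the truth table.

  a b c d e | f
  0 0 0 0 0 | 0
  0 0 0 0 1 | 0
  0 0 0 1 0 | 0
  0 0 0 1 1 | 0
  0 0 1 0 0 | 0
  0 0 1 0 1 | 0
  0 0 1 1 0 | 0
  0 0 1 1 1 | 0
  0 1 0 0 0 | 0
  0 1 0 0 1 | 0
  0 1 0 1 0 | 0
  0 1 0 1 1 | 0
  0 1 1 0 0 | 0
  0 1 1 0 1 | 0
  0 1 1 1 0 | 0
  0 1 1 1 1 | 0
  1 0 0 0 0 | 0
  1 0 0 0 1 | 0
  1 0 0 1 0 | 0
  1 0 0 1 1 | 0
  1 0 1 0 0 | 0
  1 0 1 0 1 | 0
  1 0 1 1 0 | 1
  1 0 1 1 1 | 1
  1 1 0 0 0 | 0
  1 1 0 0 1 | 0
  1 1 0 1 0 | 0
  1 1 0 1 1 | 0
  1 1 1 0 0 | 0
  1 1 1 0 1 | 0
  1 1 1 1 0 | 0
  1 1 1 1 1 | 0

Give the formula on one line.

(a & ((~b & d) & c))

  ~b = 11111111000000001111111100000000
  (~b & d) = 00110011000000000011001100000000
  ((~b & d) & c) = 00000011000000000000001100000000
  (a & ((~b & d) & c)) = 00000000000000000000001100000000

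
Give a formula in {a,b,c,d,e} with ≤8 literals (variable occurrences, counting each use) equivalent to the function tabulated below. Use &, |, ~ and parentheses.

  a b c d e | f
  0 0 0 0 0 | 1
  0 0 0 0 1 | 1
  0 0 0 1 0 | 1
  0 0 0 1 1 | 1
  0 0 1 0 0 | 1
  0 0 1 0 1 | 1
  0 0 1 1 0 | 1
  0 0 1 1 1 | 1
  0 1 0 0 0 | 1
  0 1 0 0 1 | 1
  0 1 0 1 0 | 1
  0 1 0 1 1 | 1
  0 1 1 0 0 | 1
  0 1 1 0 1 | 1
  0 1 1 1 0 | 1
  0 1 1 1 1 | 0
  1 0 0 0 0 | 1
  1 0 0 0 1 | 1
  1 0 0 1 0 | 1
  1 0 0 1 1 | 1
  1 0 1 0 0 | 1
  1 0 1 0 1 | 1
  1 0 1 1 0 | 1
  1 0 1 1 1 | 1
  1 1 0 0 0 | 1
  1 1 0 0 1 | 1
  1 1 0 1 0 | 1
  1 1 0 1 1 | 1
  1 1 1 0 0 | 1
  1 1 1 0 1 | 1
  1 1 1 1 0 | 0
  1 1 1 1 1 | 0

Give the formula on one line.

  ~c = 11110000111100001111000011110000
  ~a = 11111111111111110000000000000000
  ~e = 10101010101010101010101010101010
  (a | c) = 00001111000011111111111111111111
  (~e & (a | c)) = 00001010000010101010101010101010
  (~a & (~e & (a | c))) = 00001010000010100000000000000000
  ((~a & (~e & (a | c))) & b) = 00000000000010100000000000000000
  (~c | ((~a & (~e & (a | c))) & b)) = 11110000111110101111000011110000
  ~d = 11001100110011001100110011001100
  ~b = 11111111000000001111111100000000
  (~d | ~b) = 11111111110011001111111111001100
  ((~c | ((~a & (~e & (a | c))) & b)) | (~d | ~b)) = 11111111111111101111111111111100

((~c | ((~a & (~e & (a | c))) & b)) | (~d | ~b))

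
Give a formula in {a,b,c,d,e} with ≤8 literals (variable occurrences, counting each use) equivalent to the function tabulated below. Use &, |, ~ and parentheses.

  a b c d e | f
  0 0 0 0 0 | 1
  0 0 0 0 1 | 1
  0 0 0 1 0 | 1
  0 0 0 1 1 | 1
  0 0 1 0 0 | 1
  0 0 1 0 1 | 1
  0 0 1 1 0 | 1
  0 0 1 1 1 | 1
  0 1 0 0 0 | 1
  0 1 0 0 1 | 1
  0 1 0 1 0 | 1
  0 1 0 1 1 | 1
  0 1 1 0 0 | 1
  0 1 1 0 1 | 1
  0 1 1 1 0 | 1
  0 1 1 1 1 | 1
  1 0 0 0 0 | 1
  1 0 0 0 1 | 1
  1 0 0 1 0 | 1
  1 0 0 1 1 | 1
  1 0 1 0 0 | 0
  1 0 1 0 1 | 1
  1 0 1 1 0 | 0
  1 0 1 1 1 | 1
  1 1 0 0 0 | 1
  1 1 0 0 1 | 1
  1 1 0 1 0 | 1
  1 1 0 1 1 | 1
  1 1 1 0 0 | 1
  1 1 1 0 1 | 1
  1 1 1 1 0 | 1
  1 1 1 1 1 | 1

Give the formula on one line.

  ~e = 10101010101010101010101010101010
  (~e & d) = 00100010001000100010001000100010
  ((~e & d) | c) = 00101111001011110010111100101111
  (((~e & d) | c) & e) = 00000101000001010000010100000101
  ~a = 11111111111111110000000000000000
  (~a & ~e) = 10101010101010100000000000000000
  ((((~e & d) | c) & e) | (~a & ~e)) = 10101111101011110000010100000101
  ~c = 11110000111100001111000011110000
  (b | ~c) = 11110000111111111111000011111111
  (((((~e & d) | c) & e) | (~a & ~e)) | (b | ~c)) = 11111111111111111111010111111111

(((((~e & d) | c) & e) | (~a & ~e)) | (b | ~c))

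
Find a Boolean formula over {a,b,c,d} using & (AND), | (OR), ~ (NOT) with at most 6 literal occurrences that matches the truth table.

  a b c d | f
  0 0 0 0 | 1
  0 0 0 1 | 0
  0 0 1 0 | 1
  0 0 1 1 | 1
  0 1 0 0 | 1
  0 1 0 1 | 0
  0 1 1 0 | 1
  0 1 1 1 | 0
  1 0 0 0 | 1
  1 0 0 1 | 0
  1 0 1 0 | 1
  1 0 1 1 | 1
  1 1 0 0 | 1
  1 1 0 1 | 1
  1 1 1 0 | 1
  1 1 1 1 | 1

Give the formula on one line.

  ~d = 1010101010101010
  (b & a) = 0000000000001111
  ~b = 1111000011110000
  (~b & c) = 0011000000110000
  ((b & a) | (~b & c)) = 0011000000111111
  (~d | ((b & a) | (~b & c))) = 1011101010111111

(~d | ((b & a) | (~b & c)))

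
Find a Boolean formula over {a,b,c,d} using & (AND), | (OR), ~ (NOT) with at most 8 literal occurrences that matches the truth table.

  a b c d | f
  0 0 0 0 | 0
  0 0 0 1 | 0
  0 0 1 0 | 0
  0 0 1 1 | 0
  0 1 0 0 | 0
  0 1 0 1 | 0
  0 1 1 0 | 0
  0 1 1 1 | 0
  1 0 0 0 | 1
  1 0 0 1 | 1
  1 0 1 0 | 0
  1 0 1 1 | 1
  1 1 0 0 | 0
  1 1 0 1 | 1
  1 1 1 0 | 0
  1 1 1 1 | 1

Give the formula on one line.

  ~c = 1100110011001100
  (a & ~c) = 0000000011001100
  ~b = 1111000011110000
  ((a & ~c) & ~b) = 0000000011000000
  (((a & ~c) & ~b) | d) = 0101010111010101
  ((((a & ~c) & ~b) | d) & a) = 0000000011010101

((((a & ~c) & ~b) | d) & a)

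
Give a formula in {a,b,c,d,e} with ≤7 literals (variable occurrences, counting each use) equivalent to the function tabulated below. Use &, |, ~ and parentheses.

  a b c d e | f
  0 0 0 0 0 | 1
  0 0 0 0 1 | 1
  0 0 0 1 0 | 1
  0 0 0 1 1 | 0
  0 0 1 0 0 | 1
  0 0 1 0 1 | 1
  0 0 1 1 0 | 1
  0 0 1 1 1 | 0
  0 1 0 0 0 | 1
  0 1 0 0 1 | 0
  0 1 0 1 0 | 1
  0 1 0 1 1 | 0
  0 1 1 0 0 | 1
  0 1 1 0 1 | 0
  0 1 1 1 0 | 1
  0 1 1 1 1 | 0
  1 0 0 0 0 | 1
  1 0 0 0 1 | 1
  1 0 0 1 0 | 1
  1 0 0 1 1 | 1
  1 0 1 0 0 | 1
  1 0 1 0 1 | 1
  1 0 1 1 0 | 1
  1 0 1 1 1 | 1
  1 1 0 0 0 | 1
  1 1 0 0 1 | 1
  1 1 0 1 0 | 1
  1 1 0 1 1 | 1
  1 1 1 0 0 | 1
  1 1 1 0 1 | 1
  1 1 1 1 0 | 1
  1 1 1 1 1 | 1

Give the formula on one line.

  ~e = 10101010101010101010101010101010
  (~e | a) = 10101010101010101111111111111111
  (a | d) = 00110011001100111111111111111111
  ~b = 11111111000000001111111100000000
  ((a | d) | ~b) = 11111111001100111111111111111111
  ~d = 11001100110011001100110011001100
  (((a | d) | ~b) & ~d) = 11001100000000001100110011001100
  ((~e | a) | (((a | d) | ~b) & ~d)) = 11101110101010101111111111111111

((~e | a) | (((a | d) | ~b) & ~d))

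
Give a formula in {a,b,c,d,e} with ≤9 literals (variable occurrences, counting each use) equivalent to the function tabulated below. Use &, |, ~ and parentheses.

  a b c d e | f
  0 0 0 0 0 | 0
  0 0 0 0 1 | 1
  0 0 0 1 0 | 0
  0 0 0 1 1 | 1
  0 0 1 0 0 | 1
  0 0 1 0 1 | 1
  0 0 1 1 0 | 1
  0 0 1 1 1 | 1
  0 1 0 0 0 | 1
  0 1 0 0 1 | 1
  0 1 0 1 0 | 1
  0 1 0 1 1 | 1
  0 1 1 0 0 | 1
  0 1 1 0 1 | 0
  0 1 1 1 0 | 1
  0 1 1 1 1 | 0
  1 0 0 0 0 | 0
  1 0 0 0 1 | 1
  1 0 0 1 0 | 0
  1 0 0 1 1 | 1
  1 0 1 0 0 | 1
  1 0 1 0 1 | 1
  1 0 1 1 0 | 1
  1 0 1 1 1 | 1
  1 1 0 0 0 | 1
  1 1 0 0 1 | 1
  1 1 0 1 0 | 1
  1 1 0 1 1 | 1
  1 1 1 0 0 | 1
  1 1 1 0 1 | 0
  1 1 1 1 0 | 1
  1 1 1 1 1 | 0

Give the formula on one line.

  ~c = 11110000111100001111000011110000
  ~b = 11111111000000001111111100000000
  (~c | ~b) = 11111111111100001111111111110000
  (e | b) = 01010101111111110101010111111111
  ((~c | ~b) & (e | b)) = 01010101111100000101010111110000
  ~e = 10101010101010101010101010101010
  (c & ~e) = 00001010000010100000101000001010
  (((~c | ~b) & (e | b)) | (c & ~e)) = 01011111111110100101111111111010

(((~c | ~b) & (e | b)) | (c & ~e))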